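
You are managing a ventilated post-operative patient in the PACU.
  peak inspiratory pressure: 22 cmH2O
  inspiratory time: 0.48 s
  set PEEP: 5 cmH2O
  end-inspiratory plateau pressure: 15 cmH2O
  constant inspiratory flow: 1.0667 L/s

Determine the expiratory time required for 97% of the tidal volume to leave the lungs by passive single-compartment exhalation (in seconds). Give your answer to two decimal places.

1.18

Vt = flow × Ti = 1.0667 L/s × 0.48 s × 1000 mL/L = 512.02 mL.
R = (PIP − Pplat)/V̇ = (22 − 15) / 1.0667 = 7.0/1.0667 = 6.562 cmH2O·s/L.
C = Vt/(Pplat − PEEP) = 512.02 / (15 − 5) = 512.02/10.0 = 51.202 mL/cmH2O.
τ = R × C = 6.562 × 0.0512 L/cmH2O = 0.336 s.
t = −τ·ln(1 − 0.97) = −0.336·ln(0.03) = 1.178 s.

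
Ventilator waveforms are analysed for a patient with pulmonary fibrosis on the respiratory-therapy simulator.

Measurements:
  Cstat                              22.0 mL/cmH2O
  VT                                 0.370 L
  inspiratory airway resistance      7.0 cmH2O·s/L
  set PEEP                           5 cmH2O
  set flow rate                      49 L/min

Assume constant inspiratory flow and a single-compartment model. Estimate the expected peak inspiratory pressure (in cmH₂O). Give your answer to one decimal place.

27.5

Flow: 49 L/min ÷ 60 = 0.8167 L/s.
Equation of motion (constant flow): PIP = Vt/C + R·V̇ + PEEP.
PIP = 370/22.0 + 7.0×0.8167 + 5 = 16.818 + 5.717 + 5 = 27.535 cmH2O.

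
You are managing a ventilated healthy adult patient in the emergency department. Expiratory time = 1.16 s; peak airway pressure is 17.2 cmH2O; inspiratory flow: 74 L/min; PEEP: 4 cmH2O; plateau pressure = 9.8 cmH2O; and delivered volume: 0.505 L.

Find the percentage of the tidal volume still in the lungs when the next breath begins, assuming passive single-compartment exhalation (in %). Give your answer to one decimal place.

10.9

Flow: 74 L/min ÷ 60 = 1.2333 L/s.
R = (PIP − Pplat)/V̇ = (17.2 − 9.8) / 1.2333 = 7.4/1.2333 = 6.0 cmH2O·s/L.
C = Vt/(Pplat − PEEP) = 505.0 / (9.8 − 4) = 505.0/5.8 = 87.069 mL/cmH2O.
τ = R × C = 6.0 × 0.08707 L/cmH2O = 0.5224 s.
Fraction remaining at end-expiration = e^(−Te/τ) = e^(−1.16/0.5224) = 0.1086 → 10.86%.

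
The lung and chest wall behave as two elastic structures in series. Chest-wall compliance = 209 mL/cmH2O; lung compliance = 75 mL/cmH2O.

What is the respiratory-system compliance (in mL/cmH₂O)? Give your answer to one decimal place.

55.2

Lung and chest wall are elastances in series: 1/Crs = 1/CL + 1/Ccw.
1/Crs = 1/75 + 1/209 = 0.01812.
Crs = 55.188 mL/cmH2O.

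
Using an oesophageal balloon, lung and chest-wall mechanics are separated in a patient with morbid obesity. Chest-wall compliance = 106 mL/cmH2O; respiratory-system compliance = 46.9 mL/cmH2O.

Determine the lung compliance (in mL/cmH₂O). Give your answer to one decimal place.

84.1

1/CL = 1/Crs − 1/Ccw.
1/CL = 1/46.9 − 1/106 = 0.01189.
CL = 84.104 mL/cmH2O.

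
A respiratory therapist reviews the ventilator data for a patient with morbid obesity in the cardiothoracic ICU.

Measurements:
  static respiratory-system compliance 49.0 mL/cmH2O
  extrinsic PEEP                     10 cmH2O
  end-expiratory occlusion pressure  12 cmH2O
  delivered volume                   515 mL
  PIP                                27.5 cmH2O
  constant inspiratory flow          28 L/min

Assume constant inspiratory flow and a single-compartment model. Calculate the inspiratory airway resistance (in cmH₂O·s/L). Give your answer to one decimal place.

10.7

Flow: 28 L/min ÷ 60 = 0.4667 L/s.
Total PEEP = 12 cmH2O (set 10 + intrinsic 2); this is the baseline alveolar pressure.
Equation of motion (constant flow): PIP = Vt/C + R·V̇ + PEEP.
R·V̇ = PIP − Vt/C − PEEP = 27.5 − 515/49.0 − 12 = 27.5 − 10.51 − 12 = 4.99 cmH2O.
R = 4.99 / 0.4667 = 10.692 cmH2O·s/L.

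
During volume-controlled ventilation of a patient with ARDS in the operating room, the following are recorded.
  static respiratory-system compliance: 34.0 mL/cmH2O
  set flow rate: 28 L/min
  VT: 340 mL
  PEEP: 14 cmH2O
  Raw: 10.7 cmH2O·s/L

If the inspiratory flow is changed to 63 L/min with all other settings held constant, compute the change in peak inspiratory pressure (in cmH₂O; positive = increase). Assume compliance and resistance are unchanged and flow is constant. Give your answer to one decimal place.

Flow: 28 L/min ÷ 60 = 0.4667 L/s.
New flow: 63 L/min ÷ 60 = 1.05 L/s.
PIP = Vt/C + R·V̇ + PEEP (constant-flow equation of motion).
Only the resistive term changes: ΔPIP = R × ΔV̇ = 10.7 × (1.05 − 0.4667) = 10.7 × 0.5833 = 6.241 cmH2O.

6.2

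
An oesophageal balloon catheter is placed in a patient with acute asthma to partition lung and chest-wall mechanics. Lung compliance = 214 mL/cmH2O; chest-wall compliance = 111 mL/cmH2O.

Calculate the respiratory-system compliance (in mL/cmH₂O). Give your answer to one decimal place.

Lung and chest wall are elastances in series: 1/Crs = 1/CL + 1/Ccw.
1/Crs = 1/214 + 1/111 = 0.01368.
Crs = 73.099 mL/cmH2O.

73.1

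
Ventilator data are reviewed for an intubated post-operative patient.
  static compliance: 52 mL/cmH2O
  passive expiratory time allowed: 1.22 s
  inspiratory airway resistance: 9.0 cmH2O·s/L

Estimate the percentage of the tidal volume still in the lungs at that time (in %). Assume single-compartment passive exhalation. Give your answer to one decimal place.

7.4

τ = R × C = 9.0 × 52 mL/cmH2O = 9.0 × 0.052 L/cmH2O = 0.468 s.
Passive exhalation: V(t)/V₀ = e^(−t/τ) = e^(−1.22/0.468) = 0.07377.
Fraction remaining = 0.07377 → 7.377%.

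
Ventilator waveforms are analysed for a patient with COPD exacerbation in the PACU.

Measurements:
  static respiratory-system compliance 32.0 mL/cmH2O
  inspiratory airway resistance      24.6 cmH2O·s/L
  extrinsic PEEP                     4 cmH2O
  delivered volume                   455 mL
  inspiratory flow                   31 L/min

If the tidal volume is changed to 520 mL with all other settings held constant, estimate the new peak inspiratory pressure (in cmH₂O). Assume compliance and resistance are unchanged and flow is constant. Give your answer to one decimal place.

Flow: 31 L/min ÷ 60 = 0.5167 L/s.
PIP = Vt/C + R·V̇ + PEEP (constant-flow equation of motion).
Only the elastic term changes: ΔPIP = ΔVt / C = (520 − 455) / 32.0 = 2.031 cmH2O.
Original PIP = 455/32.0 + 24.6×0.5167 + 4 = 30.93 cmH2O; new PIP = 30.93 + (2.031) = 32.961 cmH2O.

33.0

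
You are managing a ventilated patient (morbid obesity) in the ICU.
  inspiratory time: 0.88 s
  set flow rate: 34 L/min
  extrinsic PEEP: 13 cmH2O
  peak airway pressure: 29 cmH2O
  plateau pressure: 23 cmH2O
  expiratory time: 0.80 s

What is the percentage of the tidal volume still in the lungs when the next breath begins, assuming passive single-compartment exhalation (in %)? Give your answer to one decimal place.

Flow: 34 L/min ÷ 60 = 0.5667 L/s.
Vt = flow × Ti = 0.5667 L/s × 0.88 s × 1000 mL/L = 498.7 mL.
R = (PIP − Pplat)/V̇ = (29 − 23) / 0.5667 = 6.0/0.5667 = 10.588 cmH2O·s/L.
C = Vt/(Pplat − PEEP) = 498.7 / (23 − 13) = 498.7/10.0 = 49.87 mL/cmH2O.
τ = R × C = 10.588 × 0.04987 L/cmH2O = 0.528 s.
Fraction remaining at end-expiration = e^(−Te/τ) = e^(−0.80/0.528) = 0.2198 → 21.98%.

22.0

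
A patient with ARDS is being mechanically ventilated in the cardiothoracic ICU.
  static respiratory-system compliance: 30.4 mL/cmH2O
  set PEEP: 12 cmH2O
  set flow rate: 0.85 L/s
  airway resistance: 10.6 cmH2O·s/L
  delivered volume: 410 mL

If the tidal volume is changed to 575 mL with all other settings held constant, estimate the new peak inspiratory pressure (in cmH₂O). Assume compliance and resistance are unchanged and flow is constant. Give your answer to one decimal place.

39.9

PIP = Vt/C + R·V̇ + PEEP (constant-flow equation of motion).
Only the elastic term changes: ΔPIP = ΔVt / C = (575 − 410) / 30.4 = 5.428 cmH2O.
Original PIP = 410/30.4 + 10.6×0.85 + 12 = 34.497 cmH2O; new PIP = 34.497 + (5.428) = 39.925 cmH2O.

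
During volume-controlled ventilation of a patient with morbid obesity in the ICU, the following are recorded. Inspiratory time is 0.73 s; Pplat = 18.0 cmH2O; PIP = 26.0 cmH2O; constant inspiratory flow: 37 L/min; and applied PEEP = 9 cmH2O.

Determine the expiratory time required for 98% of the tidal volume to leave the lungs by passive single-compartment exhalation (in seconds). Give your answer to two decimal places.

2.54

Flow: 37 L/min ÷ 60 = 0.6167 L/s.
Vt = flow × Ti = 0.6167 L/s × 0.73 s × 1000 mL/L = 450.19 mL.
R = (PIP − Pplat)/V̇ = (26.0 − 18.0) / 0.6167 = 8.0/0.6167 = 12.972 cmH2O·s/L.
C = Vt/(Pplat − PEEP) = 450.19 / (18.0 − 9) = 450.19/9.0 = 50.021 mL/cmH2O.
τ = R × C = 12.972 × 0.05002 L/cmH2O = 0.6489 s.
t = −τ·ln(1 − 0.98) = −0.6489·ln(0.02) = 2.539 s.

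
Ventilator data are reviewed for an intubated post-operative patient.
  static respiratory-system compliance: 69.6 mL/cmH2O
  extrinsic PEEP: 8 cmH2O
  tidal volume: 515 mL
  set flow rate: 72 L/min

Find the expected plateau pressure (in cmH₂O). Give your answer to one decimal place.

15.4

Pplat = PEEP + Vt / Cstat = 8 + 515 / 69.6 = 8 + 7.399 = 15.399 cmH2O.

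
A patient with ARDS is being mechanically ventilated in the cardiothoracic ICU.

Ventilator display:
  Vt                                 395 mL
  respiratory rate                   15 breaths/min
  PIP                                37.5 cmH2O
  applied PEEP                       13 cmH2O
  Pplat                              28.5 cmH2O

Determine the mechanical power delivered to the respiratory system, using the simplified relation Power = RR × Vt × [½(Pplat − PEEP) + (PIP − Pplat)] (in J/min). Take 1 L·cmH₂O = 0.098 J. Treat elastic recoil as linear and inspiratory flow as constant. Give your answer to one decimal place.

9.7

Per-breath work = Vt × [½(Pplat−PEEP) + (PIP−Pplat)] = 0.395 × [0.5×15.5 + 9.0] = 0.395 × 16.75 = 6.616 L·cmH2O.
Power = 15 × 6.616 = 99.24 L·cmH2O/min.
× 0.098 J/(L·cmH2O) → 9.726 J/min.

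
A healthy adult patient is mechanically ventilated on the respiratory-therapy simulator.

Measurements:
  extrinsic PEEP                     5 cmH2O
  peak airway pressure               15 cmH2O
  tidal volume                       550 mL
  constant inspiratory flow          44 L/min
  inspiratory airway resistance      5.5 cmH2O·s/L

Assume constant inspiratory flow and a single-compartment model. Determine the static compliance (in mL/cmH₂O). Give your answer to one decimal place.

92.2

Flow: 44 L/min ÷ 60 = 0.7333 L/s.
Equation of motion (constant flow): PIP = Vt/C + R·V̇ + PEEP.
Vt/C = PIP − R·V̇ − PEEP = 15 − 5.5×0.7333 − 5 = 15 − 4.033 − 5 = 5.967 cmH2O.
C = Vt / 5.967 = 550 / 5.967 = 92.174 mL/cmH2O.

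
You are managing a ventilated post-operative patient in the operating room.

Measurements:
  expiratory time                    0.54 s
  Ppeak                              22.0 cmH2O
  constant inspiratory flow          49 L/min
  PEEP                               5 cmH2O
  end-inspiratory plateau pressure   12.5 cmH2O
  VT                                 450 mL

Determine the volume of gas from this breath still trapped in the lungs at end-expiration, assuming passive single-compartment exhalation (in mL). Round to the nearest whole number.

208

Flow: 49 L/min ÷ 60 = 0.8167 L/s.
R = (PIP − Pplat)/V̇ = (22.0 − 12.5) / 0.8167 = 9.5/0.8167 = 11.632 cmH2O·s/L.
C = Vt/(Pplat − PEEP) = 450.0 / (12.5 − 5) = 450.0/7.5 = 60.0 mL/cmH2O.
τ = R × C = 11.632 × 0.06 L/cmH2O = 0.6979 s.
Fraction remaining = e^(−Te/τ) = e^(−0.54/0.6979) = 0.4613.
Trapped volume = 450.0 × 0.4613 = 207.59 mL.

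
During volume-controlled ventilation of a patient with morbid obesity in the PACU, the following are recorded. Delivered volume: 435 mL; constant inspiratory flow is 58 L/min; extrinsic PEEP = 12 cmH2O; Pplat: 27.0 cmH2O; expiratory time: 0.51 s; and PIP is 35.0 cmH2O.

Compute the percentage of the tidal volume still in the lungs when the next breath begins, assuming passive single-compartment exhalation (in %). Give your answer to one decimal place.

11.9

Flow: 58 L/min ÷ 60 = 0.9667 L/s.
R = (PIP − Pplat)/V̇ = (35.0 − 27.0) / 0.9667 = 8.0/0.9667 = 8.276 cmH2O·s/L.
C = Vt/(Pplat − PEEP) = 435.0 / (27.0 − 12) = 435.0/15.0 = 29.0 mL/cmH2O.
τ = R × C = 8.276 × 0.029 L/cmH2O = 0.24 s.
Fraction remaining at end-expiration = e^(−Te/τ) = e^(−0.51/0.24) = 0.1194 → 11.94%.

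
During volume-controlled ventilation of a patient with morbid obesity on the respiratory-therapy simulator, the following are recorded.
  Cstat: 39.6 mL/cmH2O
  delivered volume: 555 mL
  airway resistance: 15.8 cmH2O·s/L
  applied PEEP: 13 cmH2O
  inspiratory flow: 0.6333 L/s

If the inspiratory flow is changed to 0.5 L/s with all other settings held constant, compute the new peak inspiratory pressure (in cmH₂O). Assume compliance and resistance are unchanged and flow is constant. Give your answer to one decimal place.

PIP = Vt/C + R·V̇ + PEEP (constant-flow equation of motion).
Only the resistive term changes: ΔPIP = R × ΔV̇ = 15.8 × (0.5 − 0.6333) = 15.8 × -0.1333 = -2.106 cmH2O.
Original PIP = 555/39.6 + 15.8×0.6333 + 13 = 37.021 cmH2O; new PIP = 37.021 + (-2.106) = 34.915 cmH2O.

34.9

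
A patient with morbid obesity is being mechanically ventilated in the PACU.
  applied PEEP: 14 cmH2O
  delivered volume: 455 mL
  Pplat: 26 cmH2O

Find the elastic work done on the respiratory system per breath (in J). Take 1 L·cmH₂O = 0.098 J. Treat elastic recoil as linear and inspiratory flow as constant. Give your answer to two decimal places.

Elastic work ≈ ½ × (Pplat − PEEP) × Vt = 0.5 × (26 − 14) × 0.455 L = 0.5 × 12.0 × 0.455 = 2.73 L·cmH2O.
× 0.098 J/(L·cmH2O) → 0.2675 J.

0.27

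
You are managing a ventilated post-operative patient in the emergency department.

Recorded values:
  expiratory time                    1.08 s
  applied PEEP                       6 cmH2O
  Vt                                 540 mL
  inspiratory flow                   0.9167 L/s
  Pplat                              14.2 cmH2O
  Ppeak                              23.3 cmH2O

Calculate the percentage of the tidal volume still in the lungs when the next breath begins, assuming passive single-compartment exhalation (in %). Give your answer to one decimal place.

19.2

R = (PIP − Pplat)/V̇ = (23.3 − 14.2) / 0.9167 = 9.1/0.9167 = 9.927 cmH2O·s/L.
C = Vt/(Pplat − PEEP) = 540.0 / (14.2 − 6) = 540.0/8.2 = 65.854 mL/cmH2O.
τ = R × C = 9.927 × 0.06585 L/cmH2O = 0.6537 s.
Fraction remaining at end-expiration = e^(−Te/τ) = e^(−1.08/0.6537) = 0.1916 → 19.16%.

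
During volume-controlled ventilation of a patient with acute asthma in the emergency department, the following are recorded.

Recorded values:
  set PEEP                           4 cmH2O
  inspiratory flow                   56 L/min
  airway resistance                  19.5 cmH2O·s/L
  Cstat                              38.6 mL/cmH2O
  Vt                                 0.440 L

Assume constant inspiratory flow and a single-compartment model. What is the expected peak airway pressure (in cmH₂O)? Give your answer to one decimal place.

33.6

Flow: 56 L/min ÷ 60 = 0.9333 L/s.
Equation of motion (constant flow): PIP = Vt/C + R·V̇ + PEEP.
PIP = 440/38.6 + 19.5×0.9333 + 4 = 11.399 + 18.199 + 4 = 33.598 cmH2O.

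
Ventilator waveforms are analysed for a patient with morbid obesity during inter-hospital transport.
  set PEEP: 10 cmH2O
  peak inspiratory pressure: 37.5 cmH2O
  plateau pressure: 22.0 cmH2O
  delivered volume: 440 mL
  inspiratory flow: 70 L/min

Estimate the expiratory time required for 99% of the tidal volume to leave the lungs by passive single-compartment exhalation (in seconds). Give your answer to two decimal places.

2.24

Flow: 70 L/min ÷ 60 = 1.1667 L/s.
R = (PIP − Pplat)/V̇ = (37.5 − 22.0) / 1.1667 = 15.5/1.1667 = 13.285 cmH2O·s/L.
C = Vt/(Pplat − PEEP) = 440.0 / (22.0 − 10) = 440.0/12.0 = 36.667 mL/cmH2O.
τ = R × C = 13.285 × 0.03667 L/cmH2O = 0.4872 s.
t = −τ·ln(1 − 0.99) = −0.4872·ln(0.01) = 2.244 s.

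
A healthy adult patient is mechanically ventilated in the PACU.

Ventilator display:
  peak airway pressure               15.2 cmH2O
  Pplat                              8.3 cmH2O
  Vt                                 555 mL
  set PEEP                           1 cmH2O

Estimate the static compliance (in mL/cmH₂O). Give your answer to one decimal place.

76.0

Cstat = Vt / (Pplat − PEEP) = 555 / (8.3 − 1) = 555 / 7.3 = 76.027 mL/cmH2O.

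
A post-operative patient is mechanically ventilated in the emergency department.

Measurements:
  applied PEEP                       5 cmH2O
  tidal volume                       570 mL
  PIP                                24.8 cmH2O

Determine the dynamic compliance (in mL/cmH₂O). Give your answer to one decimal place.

28.8

Dynamic compliance = Vt / (PIP − PEEP) = 570 / (24.8 − 5) = 570 / 19.8 = 28.788 mL/cmH2O.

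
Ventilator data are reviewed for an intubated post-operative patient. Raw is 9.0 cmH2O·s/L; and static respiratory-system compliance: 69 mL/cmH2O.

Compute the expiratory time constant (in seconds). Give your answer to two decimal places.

τ = R × C = 9.0 × 69 mL/cmH2O = 9.0 × 0.069 L/cmH2O = 0.621 s.

0.62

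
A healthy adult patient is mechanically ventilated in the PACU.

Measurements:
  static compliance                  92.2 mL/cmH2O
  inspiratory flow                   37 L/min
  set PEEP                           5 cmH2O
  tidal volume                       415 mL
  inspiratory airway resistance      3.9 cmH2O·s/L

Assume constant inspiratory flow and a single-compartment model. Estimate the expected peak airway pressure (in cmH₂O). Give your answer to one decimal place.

11.9

Flow: 37 L/min ÷ 60 = 0.6167 L/s.
Equation of motion (constant flow): PIP = Vt/C + R·V̇ + PEEP.
PIP = 415/92.2 + 3.9×0.6167 + 5 = 4.501 + 2.405 + 5 = 11.906 cmH2O.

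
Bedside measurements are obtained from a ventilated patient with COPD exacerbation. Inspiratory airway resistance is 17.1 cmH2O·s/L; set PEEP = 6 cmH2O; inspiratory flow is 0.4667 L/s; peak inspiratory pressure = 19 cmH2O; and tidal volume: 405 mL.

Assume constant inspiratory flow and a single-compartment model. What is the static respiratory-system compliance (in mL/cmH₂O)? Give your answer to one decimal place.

80.7

Equation of motion (constant flow): PIP = Vt/C + R·V̇ + PEEP.
Vt/C = PIP − R·V̇ − PEEP = 19 − 17.1×0.4667 − 6 = 19 − 7.981 − 6 = 5.019 cmH2O.
C = Vt / 5.019 = 405 / 5.019 = 80.693 mL/cmH2O.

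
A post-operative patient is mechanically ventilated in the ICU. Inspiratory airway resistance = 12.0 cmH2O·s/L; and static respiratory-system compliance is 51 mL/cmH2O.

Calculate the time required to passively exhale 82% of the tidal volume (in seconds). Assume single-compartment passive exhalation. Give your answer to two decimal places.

τ = R × C = 12.0 × 51 mL/cmH2O = 12.0 × 0.051 L/cmH2O = 0.612 s.
Exhaled fraction f = 1 − e^(−t/τ) → t = −τ·ln(1 − f) = −0.612·ln(0.18) = 1.049 s.

1.05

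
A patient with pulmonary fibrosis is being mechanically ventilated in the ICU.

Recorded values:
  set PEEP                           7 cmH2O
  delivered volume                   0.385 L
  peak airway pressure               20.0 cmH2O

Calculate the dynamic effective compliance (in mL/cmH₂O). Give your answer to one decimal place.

Dynamic compliance = Vt / (PIP − PEEP) = 385 / (20.0 − 7) = 385 / 13.0 = 29.615 mL/cmH2O.

29.6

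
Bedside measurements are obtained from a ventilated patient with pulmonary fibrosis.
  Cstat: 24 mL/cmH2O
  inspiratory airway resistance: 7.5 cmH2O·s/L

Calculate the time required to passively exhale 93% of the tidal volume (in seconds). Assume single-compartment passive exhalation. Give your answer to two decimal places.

τ = R × C = 7.5 × 24 mL/cmH2O = 7.5 × 0.024 L/cmH2O = 0.18 s.
Exhaled fraction f = 1 − e^(−t/τ) → t = −τ·ln(1 − f) = −0.18·ln(0.07) = 0.4787 s.

0.48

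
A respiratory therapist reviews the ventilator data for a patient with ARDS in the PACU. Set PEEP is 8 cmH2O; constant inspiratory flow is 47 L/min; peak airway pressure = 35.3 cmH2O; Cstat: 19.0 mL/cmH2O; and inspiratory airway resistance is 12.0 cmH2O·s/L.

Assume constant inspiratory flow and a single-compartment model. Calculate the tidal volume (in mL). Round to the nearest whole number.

Flow: 47 L/min ÷ 60 = 0.7833 L/s.
Equation of motion (constant flow): PIP = Vt/C + R·V̇ + PEEP.
Vt/C = PIP − R·V̇ − PEEP = 35.3 − 9.4 − 8 = 17.9 cmH2O.
Vt = C × 17.9 = 19.0 × 17.9 = 340.1 mL.

340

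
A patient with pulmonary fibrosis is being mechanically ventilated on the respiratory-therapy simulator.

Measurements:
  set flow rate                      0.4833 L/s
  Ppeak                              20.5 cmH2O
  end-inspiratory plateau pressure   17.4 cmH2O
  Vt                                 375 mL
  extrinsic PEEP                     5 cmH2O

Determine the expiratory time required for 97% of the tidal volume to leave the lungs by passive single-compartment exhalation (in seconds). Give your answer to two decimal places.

0.68

R = (PIP − Pplat)/V̇ = (20.5 − 17.4) / 0.4833 = 3.1/0.4833 = 6.414 cmH2O·s/L.
C = Vt/(Pplat − PEEP) = 375.0 / (17.4 − 5) = 375.0/12.4 = 30.242 mL/cmH2O.
τ = R × C = 6.414 × 0.03024 L/cmH2O = 0.194 s.
t = −τ·ln(1 − 0.97) = −0.194·ln(0.03) = 0.6803 s.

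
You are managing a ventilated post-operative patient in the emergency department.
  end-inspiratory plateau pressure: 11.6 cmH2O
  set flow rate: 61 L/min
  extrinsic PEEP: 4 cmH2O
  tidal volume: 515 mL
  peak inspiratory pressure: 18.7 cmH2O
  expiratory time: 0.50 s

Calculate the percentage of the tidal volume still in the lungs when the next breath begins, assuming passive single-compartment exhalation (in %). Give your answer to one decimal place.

34.8

Flow: 61 L/min ÷ 60 = 1.0167 L/s.
R = (PIP − Pplat)/V̇ = (18.7 − 11.6) / 1.0167 = 7.1/1.0167 = 6.983 cmH2O·s/L.
C = Vt/(Pplat − PEEP) = 515.0 / (11.6 − 4) = 515.0/7.6 = 67.763 mL/cmH2O.
τ = R × C = 6.983 × 0.06776 L/cmH2O = 0.4732 s.
Fraction remaining at end-expiration = e^(−Te/τ) = e^(−0.50/0.4732) = 0.3476 → 34.76%.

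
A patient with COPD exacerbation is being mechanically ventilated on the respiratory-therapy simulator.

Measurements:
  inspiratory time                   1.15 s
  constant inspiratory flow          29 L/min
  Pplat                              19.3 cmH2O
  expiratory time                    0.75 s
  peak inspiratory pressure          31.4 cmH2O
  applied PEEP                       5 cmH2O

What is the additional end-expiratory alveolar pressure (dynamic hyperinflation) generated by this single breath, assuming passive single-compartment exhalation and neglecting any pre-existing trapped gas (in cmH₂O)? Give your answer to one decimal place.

6.6

Flow: 29 L/min ÷ 60 = 0.4833 L/s.
Vt = flow × Ti = 0.4833 L/s × 1.15 s × 1000 mL/L = 555.8 mL.
R = (PIP − Pplat)/V̇ = (31.4 − 19.3) / 0.4833 = 12.1/0.4833 = 25.036 cmH2O·s/L.
C = Vt/(Pplat − PEEP) = 555.8 / (19.3 − 5) = 555.8/14.3 = 38.867 mL/cmH2O.
τ = R × C = 25.036 × 0.03887 L/cmH2O = 0.9731 s.
Fraction remaining = e^(−Te/τ) = e^(−0.75/0.9731) = 0.4627; trapped volume = 555.8 × 0.4627 = 257.17 mL.
Additional alveolar pressure from trapping ≈ V_trapped / C = 257.17 / 38.867 = 6.617 cmH2O.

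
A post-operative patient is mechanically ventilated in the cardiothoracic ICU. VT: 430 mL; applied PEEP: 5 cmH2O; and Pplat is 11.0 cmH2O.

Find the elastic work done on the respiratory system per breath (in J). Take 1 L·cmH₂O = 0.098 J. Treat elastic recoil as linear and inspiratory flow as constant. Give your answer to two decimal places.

0.13

Elastic work ≈ ½ × (Pplat − PEEP) × Vt = 0.5 × (11.0 − 5) × 0.430 L = 0.5 × 6.0 × 0.430 = 1.29 L·cmH2O.
× 0.098 J/(L·cmH2O) → 0.1264 J.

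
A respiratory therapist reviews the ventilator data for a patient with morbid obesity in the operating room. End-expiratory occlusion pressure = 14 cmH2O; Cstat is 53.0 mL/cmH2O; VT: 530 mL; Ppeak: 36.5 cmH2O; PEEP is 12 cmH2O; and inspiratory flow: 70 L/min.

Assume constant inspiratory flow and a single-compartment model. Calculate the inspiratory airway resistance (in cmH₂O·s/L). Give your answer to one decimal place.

10.7

Flow: 70 L/min ÷ 60 = 1.1667 L/s.
Total PEEP = 14 cmH2O (set 12 + intrinsic 2); this is the baseline alveolar pressure.
Equation of motion (constant flow): PIP = Vt/C + R·V̇ + PEEP.
R·V̇ = PIP − Vt/C − PEEP = 36.5 − 530/53.0 − 14 = 36.5 − 10.0 − 14 = 12.5 cmH2O.
R = 12.5 / 1.1667 = 10.714 cmH2O·s/L.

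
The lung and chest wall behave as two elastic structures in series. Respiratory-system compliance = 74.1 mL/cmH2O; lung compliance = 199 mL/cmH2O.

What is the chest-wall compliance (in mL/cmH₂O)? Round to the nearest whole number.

118

1/Ccw = 1/Crs − 1/CL.
1/Ccw = 1/74.1 − 1/199 = 0.00847.
Ccw = 118.06 mL/cmH2O.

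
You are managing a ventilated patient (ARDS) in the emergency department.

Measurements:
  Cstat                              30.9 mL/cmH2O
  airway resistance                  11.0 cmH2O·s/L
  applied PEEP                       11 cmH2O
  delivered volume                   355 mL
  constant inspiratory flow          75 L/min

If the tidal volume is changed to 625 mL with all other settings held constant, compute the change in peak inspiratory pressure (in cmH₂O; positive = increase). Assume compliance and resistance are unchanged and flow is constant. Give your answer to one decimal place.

PIP = Vt/C + R·V̇ + PEEP (constant-flow equation of motion).
Only the elastic term changes: ΔPIP = ΔVt / C = (625 − 355) / 30.9 = 8.738 cmH2O.

8.7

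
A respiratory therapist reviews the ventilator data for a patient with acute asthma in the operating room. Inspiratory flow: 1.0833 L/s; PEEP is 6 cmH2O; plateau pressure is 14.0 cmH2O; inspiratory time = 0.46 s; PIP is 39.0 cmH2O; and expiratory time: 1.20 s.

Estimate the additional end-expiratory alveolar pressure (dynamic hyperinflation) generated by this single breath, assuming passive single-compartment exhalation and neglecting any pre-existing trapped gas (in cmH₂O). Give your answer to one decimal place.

3.5

Vt = flow × Ti = 1.0833 L/s × 0.46 s × 1000 mL/L = 498.32 mL.
R = (PIP − Pplat)/V̇ = (39.0 − 14.0) / 1.0833 = 25.0/1.0833 = 23.078 cmH2O·s/L.
C = Vt/(Pplat − PEEP) = 498.32 / (14.0 − 6) = 498.32/8.0 = 62.29 mL/cmH2O.
τ = R × C = 23.078 × 0.06229 L/cmH2O = 1.438 s.
Fraction remaining = e^(−Te/τ) = e^(−1.20/1.438) = 0.4341; trapped volume = 498.32 × 0.4341 = 216.32 mL.
Additional alveolar pressure from trapping ≈ V_trapped / C = 216.32 / 62.29 = 3.473 cmH2O.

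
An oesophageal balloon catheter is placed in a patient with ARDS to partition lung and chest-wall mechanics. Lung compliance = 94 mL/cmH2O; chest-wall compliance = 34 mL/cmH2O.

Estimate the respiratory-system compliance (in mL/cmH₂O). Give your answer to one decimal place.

25.0

Lung and chest wall are elastances in series: 1/Crs = 1/CL + 1/Ccw.
1/Crs = 1/94 + 1/34 = 0.04005.
Crs = 24.969 mL/cmH2O.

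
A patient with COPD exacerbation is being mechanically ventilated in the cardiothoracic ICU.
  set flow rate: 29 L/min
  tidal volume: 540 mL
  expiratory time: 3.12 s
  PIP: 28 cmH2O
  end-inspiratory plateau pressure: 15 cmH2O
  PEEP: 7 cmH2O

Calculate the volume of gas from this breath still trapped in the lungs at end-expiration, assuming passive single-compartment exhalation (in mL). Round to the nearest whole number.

Flow: 29 L/min ÷ 60 = 0.4833 L/s.
R = (PIP − Pplat)/V̇ = (28 − 15) / 0.4833 = 13.0/0.4833 = 26.898 cmH2O·s/L.
C = Vt/(Pplat − PEEP) = 540.0 / (15 − 7) = 540.0/8.0 = 67.5 mL/cmH2O.
τ = R × C = 26.898 × 0.0675 L/cmH2O = 1.816 s.
Fraction remaining = e^(−Te/τ) = e^(−3.12/1.816) = 0.1794.
Trapped volume = 540.0 × 0.1794 = 96.876 mL.

97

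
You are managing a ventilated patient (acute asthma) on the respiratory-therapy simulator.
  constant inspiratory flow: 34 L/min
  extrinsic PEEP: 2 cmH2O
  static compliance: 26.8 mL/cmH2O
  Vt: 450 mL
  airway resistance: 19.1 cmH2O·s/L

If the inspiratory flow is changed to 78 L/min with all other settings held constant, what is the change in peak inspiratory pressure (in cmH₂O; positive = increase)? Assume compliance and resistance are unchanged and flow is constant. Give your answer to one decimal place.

14.0

Flow: 34 L/min ÷ 60 = 0.5667 L/s.
New flow: 78 L/min ÷ 60 = 1.3 L/s.
PIP = Vt/C + R·V̇ + PEEP (constant-flow equation of motion).
Only the resistive term changes: ΔPIP = R × ΔV̇ = 19.1 × (1.3 − 0.5667) = 19.1 × 0.7333 = 14.006 cmH2O.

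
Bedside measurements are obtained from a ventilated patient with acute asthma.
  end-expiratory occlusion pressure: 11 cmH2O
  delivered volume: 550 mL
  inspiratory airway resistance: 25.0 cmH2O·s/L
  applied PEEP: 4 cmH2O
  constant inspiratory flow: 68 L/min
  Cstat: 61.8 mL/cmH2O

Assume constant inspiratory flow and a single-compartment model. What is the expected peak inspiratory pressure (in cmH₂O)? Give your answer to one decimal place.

48.2

Flow: 68 L/min ÷ 60 = 1.1333 L/s.
Total PEEP = 11 cmH2O (set 4 + intrinsic 7); this is the baseline alveolar pressure.
Equation of motion (constant flow): PIP = Vt/C + R·V̇ + PEEP.
PIP = 550/61.8 + 25.0×1.1333 + 11 = 8.9 + 28.333 + 11 = 48.233 cmH2O.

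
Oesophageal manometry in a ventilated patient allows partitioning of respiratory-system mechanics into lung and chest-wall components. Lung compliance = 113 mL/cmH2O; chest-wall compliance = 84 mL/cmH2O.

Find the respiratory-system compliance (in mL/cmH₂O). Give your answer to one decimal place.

48.2

Lung and chest wall are elastances in series: 1/Crs = 1/CL + 1/Ccw.
1/Crs = 1/113 + 1/84 = 0.02075.
Crs = 48.193 mL/cmH2O.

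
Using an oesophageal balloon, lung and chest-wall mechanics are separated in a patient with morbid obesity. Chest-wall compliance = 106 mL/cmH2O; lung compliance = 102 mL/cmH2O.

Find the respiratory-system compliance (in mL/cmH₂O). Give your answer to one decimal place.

52.0

Lung and chest wall are elastances in series: 1/Crs = 1/CL + 1/Ccw.
1/Crs = 1/102 + 1/106 = 0.01924.
Crs = 51.975 mL/cmH2O.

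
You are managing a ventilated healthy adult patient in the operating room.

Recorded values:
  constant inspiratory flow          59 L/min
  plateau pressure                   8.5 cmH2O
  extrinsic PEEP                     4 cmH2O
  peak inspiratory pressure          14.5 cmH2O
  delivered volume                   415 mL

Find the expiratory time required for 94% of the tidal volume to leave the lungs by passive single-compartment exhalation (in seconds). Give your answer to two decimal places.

1.58

Flow: 59 L/min ÷ 60 = 0.9833 L/s.
R = (PIP − Pplat)/V̇ = (14.5 − 8.5) / 0.9833 = 6.0/0.9833 = 6.102 cmH2O·s/L.
C = Vt/(Pplat − PEEP) = 415.0 / (8.5 − 4) = 415.0/4.5 = 92.222 mL/cmH2O.
τ = R × C = 6.102 × 0.09222 L/cmH2O = 0.5627 s.
t = −τ·ln(1 − 0.94) = −0.5627·ln(0.06) = 1.583 s.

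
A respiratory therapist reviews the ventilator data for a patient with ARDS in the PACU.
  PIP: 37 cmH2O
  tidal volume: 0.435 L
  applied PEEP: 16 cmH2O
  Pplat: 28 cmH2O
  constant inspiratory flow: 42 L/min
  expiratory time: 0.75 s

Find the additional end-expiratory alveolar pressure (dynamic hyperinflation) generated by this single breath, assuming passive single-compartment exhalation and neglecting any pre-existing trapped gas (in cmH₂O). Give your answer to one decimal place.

2.4

Flow: 42 L/min ÷ 60 = 0.7 L/s.
R = (PIP − Pplat)/V̇ = (37 − 28) / 0.7 = 9.0/0.7 = 12.857 cmH2O·s/L.
C = Vt/(Pplat − PEEP) = 435.0 / (28 − 16) = 435.0/12.0 = 36.25 mL/cmH2O.
τ = R × C = 12.857 × 0.03625 L/cmH2O = 0.4661 s.
Fraction remaining = e^(−Te/τ) = e^(−0.75/0.4661) = 0.2001; trapped volume = 435.0 × 0.2001 = 87.044 mL.
Additional alveolar pressure from trapping ≈ V_trapped / C = 87.044 / 36.25 = 2.401 cmH2O.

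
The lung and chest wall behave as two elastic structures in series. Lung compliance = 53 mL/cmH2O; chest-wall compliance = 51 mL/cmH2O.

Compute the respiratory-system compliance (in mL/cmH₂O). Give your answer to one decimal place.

26.0

Lung and chest wall are elastances in series: 1/Crs = 1/CL + 1/Ccw.
1/Crs = 1/53 + 1/51 = 0.03848.
Crs = 25.988 mL/cmH2O.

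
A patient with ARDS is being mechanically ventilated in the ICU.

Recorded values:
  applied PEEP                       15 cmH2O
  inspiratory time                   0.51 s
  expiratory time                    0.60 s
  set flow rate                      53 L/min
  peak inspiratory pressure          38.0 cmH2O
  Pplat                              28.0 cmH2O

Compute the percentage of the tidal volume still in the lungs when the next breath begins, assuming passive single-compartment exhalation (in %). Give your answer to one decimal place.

Flow: 53 L/min ÷ 60 = 0.8833 L/s.
Vt = flow × Ti = 0.8833 L/s × 0.51 s × 1000 mL/L = 450.48 mL.
R = (PIP − Pplat)/V̇ = (38.0 − 28.0) / 0.8833 = 10.0/0.8833 = 11.321 cmH2O·s/L.
C = Vt/(Pplat − PEEP) = 450.48 / (28.0 − 15) = 450.48/13.0 = 34.652 mL/cmH2O.
τ = R × C = 11.321 × 0.03465 L/cmH2O = 0.3923 s.
Fraction remaining at end-expiration = e^(−Te/τ) = e^(−0.60/0.3923) = 0.2167 → 21.67%.

21.7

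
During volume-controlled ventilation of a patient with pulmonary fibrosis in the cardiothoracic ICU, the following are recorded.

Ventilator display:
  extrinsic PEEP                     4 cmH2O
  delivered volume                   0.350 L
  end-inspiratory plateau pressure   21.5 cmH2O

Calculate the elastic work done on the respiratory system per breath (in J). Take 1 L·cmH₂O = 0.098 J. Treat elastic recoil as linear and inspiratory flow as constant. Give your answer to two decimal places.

0.30

Elastic work ≈ ½ × (Pplat − PEEP) × Vt = 0.5 × (21.5 − 4) × 0.350 L = 0.5 × 17.5 × 0.350 = 3.063 L·cmH2O.
× 0.098 J/(L·cmH2O) → 0.3002 J.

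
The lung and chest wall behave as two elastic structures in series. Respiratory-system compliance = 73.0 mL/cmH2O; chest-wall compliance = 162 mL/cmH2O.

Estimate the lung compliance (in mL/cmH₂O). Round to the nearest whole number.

133

1/CL = 1/Crs − 1/Ccw.
1/CL = 1/73.0 − 1/162 = 0.007526.
CL = 132.87 mL/cmH2O.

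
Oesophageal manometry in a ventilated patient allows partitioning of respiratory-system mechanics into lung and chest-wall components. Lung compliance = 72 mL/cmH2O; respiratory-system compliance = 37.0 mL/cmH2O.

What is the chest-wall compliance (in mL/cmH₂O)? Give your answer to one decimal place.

76.1

1/Ccw = 1/Crs − 1/CL.
1/Ccw = 1/37.0 − 1/72 = 0.01314.
Ccw = 76.104 mL/cmH2O.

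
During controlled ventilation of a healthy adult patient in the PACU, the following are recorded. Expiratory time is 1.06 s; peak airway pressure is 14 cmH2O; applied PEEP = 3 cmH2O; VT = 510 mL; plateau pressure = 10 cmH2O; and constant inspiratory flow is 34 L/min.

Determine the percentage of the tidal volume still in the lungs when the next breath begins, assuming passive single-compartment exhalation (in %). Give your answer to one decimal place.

12.7

Flow: 34 L/min ÷ 60 = 0.5667 L/s.
R = (PIP − Pplat)/V̇ = (14 − 10) / 0.5667 = 4.0/0.5667 = 7.058 cmH2O·s/L.
C = Vt/(Pplat − PEEP) = 510.0 / (10 − 3) = 510.0/7.0 = 72.857 mL/cmH2O.
τ = R × C = 7.058 × 0.07286 L/cmH2O = 0.5142 s.
Fraction remaining at end-expiration = e^(−Te/τ) = e^(−1.06/0.5142) = 0.1273 → 12.73%.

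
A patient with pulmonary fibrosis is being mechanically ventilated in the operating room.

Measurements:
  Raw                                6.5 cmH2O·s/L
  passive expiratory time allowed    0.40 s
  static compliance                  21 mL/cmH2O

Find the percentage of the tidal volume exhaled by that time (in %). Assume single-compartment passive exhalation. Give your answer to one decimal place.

94.7

τ = R × C = 6.5 × 21 mL/cmH2O = 6.5 × 0.021 L/cmH2O = 0.1365 s.
Passive exhalation: V(t)/V₀ = e^(−t/τ) = e^(−0.40/0.1365) = 0.05338.
Fraction exhaled = 1 − 0.05338 = 0.9466 → 94.66%.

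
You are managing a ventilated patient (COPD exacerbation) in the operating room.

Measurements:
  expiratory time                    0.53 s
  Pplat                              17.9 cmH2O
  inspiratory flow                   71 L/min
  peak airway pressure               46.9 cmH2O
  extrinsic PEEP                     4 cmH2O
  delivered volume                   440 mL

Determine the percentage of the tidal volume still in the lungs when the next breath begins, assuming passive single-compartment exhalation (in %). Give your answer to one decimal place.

Flow: 71 L/min ÷ 60 = 1.1833 L/s.
R = (PIP − Pplat)/V̇ = (46.9 − 17.9) / 1.1833 = 29.0/1.1833 = 24.508 cmH2O·s/L.
C = Vt/(Pplat − PEEP) = 440.0 / (17.9 − 4) = 440.0/13.9 = 31.655 mL/cmH2O.
τ = R × C = 24.508 × 0.03166 L/cmH2O = 0.7759 s.
Fraction remaining at end-expiration = e^(−Te/τ) = e^(−0.53/0.7759) = 0.5051 → 50.51%.

50.5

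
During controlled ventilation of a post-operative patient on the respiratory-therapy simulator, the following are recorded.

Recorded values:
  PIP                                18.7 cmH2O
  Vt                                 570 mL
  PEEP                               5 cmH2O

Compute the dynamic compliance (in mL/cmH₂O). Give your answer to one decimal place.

41.6

Dynamic compliance = Vt / (PIP − PEEP) = 570 / (18.7 − 5) = 570 / 13.7 = 41.606 mL/cmH2O.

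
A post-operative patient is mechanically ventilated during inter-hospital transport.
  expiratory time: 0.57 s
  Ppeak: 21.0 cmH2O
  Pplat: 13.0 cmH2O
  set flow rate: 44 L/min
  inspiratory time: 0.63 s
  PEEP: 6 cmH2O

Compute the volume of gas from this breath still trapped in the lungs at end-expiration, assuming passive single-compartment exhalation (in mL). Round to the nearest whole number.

Flow: 44 L/min ÷ 60 = 0.7333 L/s.
Vt = flow × Ti = 0.7333 L/s × 0.63 s × 1000 mL/L = 461.98 mL.
R = (PIP − Pplat)/V̇ = (21.0 − 13.0) / 0.7333 = 8.0/0.7333 = 10.91 cmH2O·s/L.
C = Vt/(Pplat − PEEP) = 461.98 / (13.0 − 6) = 461.98/7.0 = 65.997 mL/cmH2O.
τ = R × C = 10.91 × 0.066 L/cmH2O = 0.7201 s.
Fraction remaining = e^(−Te/τ) = e^(−0.57/0.7201) = 0.4531.
Trapped volume = 461.98 × 0.4531 = 209.32 mL.

209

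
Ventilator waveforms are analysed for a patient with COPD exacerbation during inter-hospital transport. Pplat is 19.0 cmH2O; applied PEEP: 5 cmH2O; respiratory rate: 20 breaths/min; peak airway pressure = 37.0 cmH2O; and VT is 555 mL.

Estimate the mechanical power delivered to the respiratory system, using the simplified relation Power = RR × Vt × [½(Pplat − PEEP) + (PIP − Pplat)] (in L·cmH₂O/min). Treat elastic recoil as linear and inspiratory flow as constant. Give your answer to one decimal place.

277.5

Per-breath work = Vt × [½(Pplat−PEEP) + (PIP−Pplat)] = 0.555 × [0.5×14.0 + 18.0] = 0.555 × 25.0 = 13.875 L·cmH2O.
Power = 20 × 13.875 = 277.5 L·cmH2O/min.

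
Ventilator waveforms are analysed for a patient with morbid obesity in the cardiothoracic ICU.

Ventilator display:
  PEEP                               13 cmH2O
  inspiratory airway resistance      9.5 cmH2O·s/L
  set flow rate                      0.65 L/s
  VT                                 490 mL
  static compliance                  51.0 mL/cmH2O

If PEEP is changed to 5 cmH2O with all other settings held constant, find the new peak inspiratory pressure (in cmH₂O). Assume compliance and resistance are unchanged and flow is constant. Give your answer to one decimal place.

20.8

PIP = Vt/C + R·V̇ + PEEP (constant-flow equation of motion).
Only the baseline term changes: ΔPIP = ΔPEEP = 5 − 13 = -8.0 cmH2O.
Original PIP = 490/51.0 + 9.5×0.65 + 13 = 28.783 cmH2O; new PIP = 28.783 + (-8.0) = 20.783 cmH2O.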